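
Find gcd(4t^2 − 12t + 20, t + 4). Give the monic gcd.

1

Apply the Euclidean algorithm:
  4t^2 − 12t + 20 = (4t − 28)(t + 4) + (132)
  t + 4 = ((1/132)t + 1/33)(132) + (0)
The last nonzero remainder is the constant 132, so the polynomials are coprime and gcd = 1.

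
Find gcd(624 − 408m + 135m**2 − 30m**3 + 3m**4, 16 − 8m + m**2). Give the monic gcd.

16 − 8m + m**2

Apply the Euclidean algorithm:
  3m**4 − 30m**3 + 135m**2 − 408m + 624 = (3m**2 − 6m + 39)(m**2 − 8m + 16) + (0)
The last nonzero remainder m**2 − 8m + 16 is already monic.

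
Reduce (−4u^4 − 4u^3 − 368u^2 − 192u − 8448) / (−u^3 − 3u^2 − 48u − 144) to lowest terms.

(4u^2 + 4u + 176)/(u + 3)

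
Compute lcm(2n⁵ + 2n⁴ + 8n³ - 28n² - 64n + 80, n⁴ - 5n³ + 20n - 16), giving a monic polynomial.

n⁶ - 3n⁵ - 30n³ + 24n² + 168n - 160

Apply the Euclidean algorithm:
  2n⁵ + 2n⁴ + 8n³ - 28n² - 64n + 80 = (2n + 12)(n⁴ - 5n³ + 20n - 16) + (68n³ - 68n² - 272n + 272)
  n⁴ - 5n³ + 20n - 16 = ((1/68)n - 1/17)(68n³ - 68n² - 272n + 272) + (0)
Last nonzero remainder: 68n³ - 68n² - 272n + 272. Dividing through by 68 gives the monic gcd n³ - n² - 4n + 4.
Then lcm(f, g) = f·g / gcd(f, g); expanding and making the result monic gives the answer.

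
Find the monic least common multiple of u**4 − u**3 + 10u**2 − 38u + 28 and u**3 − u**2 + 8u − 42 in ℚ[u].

u**5 − 4u**4 + 13u**3 − 68u**2 + 142u − 84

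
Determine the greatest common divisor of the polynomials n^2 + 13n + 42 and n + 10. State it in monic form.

1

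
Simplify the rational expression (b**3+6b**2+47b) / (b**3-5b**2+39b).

(b**2+6b+47)/(b**2-5b+39)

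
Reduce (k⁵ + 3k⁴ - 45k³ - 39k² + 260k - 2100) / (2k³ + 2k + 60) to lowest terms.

(k³ + 6k² - 37k - 210)/(2k + 6)

Repeated division with remainder:
  k⁵ + 3k⁴ - 45k³ - 39k² + 260k - 2100 = ((1/2)k² + (3/2)k - 23)(2k³ + 2k + 60) + (-72k² + 216k - 720)
  2k³ + 2k + 60 = (-(1/36)k - 1/12)(-72k² + 216k - 720) + (0)
Last nonzero remainder: -72k² + 216k - 720. Dividing through by -72 gives the monic gcd k² - 3k + 10.
Cancel k² - 3k + 10 from numerator and denominator to get the reduced form.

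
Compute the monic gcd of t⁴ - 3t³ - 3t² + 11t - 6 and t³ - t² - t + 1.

t² - 2t + 1

Repeated division with remainder:
  t⁴ - 3t³ - 3t² + 11t - 6 = (t - 2)(t³ - t² - t + 1) + (-4t² + 8t - 4)
  t³ - t² - t + 1 = (-(1/4)t - 1/4)(-4t² + 8t - 4) + (0)
Last nonzero remainder: -4t² + 8t - 4. Dividing through by -4 gives the monic gcd t² - 2t + 1.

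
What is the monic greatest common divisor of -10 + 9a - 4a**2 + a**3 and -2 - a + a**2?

Euclidean algorithm in ℚ[a]:
  a**3 - 4a**2 + 9a - 10 = (a - 3)(a**2 - a - 2) + (8a - 16)
  a**2 - a - 2 = ((1/8)a + 1/8)(8a - 16) + (0)
Last nonzero remainder: 8a - 16. Dividing through by 8 gives the monic gcd a - 2.

-2 + a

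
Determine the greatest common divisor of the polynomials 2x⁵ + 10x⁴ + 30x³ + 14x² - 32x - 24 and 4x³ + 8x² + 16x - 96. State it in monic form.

x² + 4x + 12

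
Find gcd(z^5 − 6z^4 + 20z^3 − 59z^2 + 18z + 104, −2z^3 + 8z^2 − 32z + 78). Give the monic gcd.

z^2 − z + 13

Repeated division with remainder:
  z^5 − 6z^4 + 20z^3 − 59z^2 + 18z + 104 = (−(1/2)z^2 + z + 2)(−2z^3 + 8z^2 − 32z + 78) + (−4z^2 + 4z − 52)
  −2z^3 + 8z^2 − 32z + 78 = ((1/2)z − 3/2)(−4z^2 + 4z − 52) + (0)
Last nonzero remainder: −4z^2 + 4z − 52. Dividing through by −4 gives the monic gcd z^2 − z + 13.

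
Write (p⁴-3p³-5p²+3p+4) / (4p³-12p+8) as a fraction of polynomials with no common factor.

Apply the Euclidean algorithm:
  p⁴-3p³-5p²+3p+4 = ((1/4)p-3/4)(4p³-12p+8) + (-2p²-8p+10)
  4p³-12p+8 = (-2p+8)(-2p²-8p+10) + (72p-72)
  -2p²-8p+10 = (-(1/36)p-5/36)(72p-72) + (0)
Last nonzero remainder: 72p-72. Dividing through by 72 gives the monic gcd p-1.
Cancel p-1 from numerator and denominator to get the reduced form.

(p³-2p²-7p-4)/(4p²+4p-8)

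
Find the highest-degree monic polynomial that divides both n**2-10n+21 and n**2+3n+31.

Euclidean algorithm in ℚ[n]:
  n**2-10n+21 = (n**2+3n+31) + (-13n-10)
  n**2+3n+31 = (-(1/13)n-29/169)(-13n-10) + (4949/169)
  -13n-10 = (-(2197/4949)n-1690/4949)(4949/169) + (0)
The last nonzero remainder is the constant 4949/169, so the polynomials are coprime and gcd = 1.

1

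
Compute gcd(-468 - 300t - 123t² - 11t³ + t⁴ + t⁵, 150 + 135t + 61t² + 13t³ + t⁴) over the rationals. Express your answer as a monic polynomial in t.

Repeated division with remainder:
  t⁵ + t⁴ - 11t³ - 123t² - 300t - 468 = (t - 12)(t⁴ + 13t³ + 61t² + 135t + 150) + (84t³ + 474t² + 1170t + 1332)
  t⁴ + 13t³ + 61t² + 135t + 150 = ((1/84)t + 103/1176)(84t³ + 474t² + 1170t + 1332) + ((1089/196)t² + (3267/196)t + 3267/98)
  84t³ + 474t² + 1170t + 1332 = ((5488/363)t + 14504/363)((1089/196)t² + (3267/196)t + 3267/98) + (0)
Last nonzero remainder: (1089/196)t² + (3267/196)t + 3267/98. Dividing through by 1089/196 gives the monic gcd t² + 3t + 6.

6 + 3t + t²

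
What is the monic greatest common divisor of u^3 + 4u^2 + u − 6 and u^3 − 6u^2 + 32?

u + 2

Apply the Euclidean algorithm:
  u^3 + 4u^2 + u − 6 = (u^3 − 6u^2 + 32) + (10u^2 + u − 38)
  u^3 − 6u^2 + 32 = ((1/10)u − 61/100)(10u^2 + u − 38) + ((441/100)u + 441/50)
  10u^2 + u − 38 = ((1000/441)u − 1900/441)((441/100)u + 441/50) + (0)
Last nonzero remainder: (441/100)u + 441/50. Dividing through by 441/100 gives the monic gcd u + 2.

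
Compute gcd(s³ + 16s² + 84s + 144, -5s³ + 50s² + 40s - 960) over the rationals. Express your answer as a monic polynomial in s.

Repeated division with remainder:
  s³ + 16s² + 84s + 144 = (-1/5)(-5s³ + 50s² + 40s - 960) + (26s² + 92s - 48)
  -5s³ + 50s² + 40s - 960 = (-(5/26)s + 440/169)(26s² + 92s - 48) + (-(35280/169)s - 141120/169)
  26s² + 92s - 48 = (-(2197/17640)s + 169/2940)(-(35280/169)s - 141120/169) + (0)
Last nonzero remainder: -(35280/169)s - 141120/169. Dividing through by -35280/169 gives the monic gcd s + 4.

s + 4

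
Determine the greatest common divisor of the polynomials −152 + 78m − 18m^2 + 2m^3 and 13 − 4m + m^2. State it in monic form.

By polynomial division,
  2m^3 − 18m^2 + 78m − 152 = (2m − 10)(m^2 − 4m + 13) + (12m − 22)
  m^2 − 4m + 13 = ((1/12)m − 13/72)(12m − 22) + (325/36)
  12m − 22 = ((432/325)m − 792/325)(325/36) + (0)
The last nonzero remainder is the constant 325/36, so the polynomials are coprime and gcd = 1.

1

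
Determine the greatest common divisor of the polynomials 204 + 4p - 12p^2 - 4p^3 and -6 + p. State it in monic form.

Repeated division with remainder:
  -4p^3 - 12p^2 + 4p + 204 = (-4p^2 - 36p - 212)(p - 6) + (-1068)
  p - 6 = (-(1/1068)p + 1/178)(-1068) + (0)
The last nonzero remainder is the constant -1068, so the polynomials are coprime and gcd = 1.

1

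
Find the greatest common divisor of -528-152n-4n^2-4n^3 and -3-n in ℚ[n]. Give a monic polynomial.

3+n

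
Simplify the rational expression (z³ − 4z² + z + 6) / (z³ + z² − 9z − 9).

(z − 2)/(z + 3)

Apply the Euclidean algorithm:
  z³ − 4z² + z + 6 = (z³ + z² − 9z − 9) + (−5z² + 10z + 15)
  z³ + z² − 9z − 9 = (−(1/5)z − 3/5)(−5z² + 10z + 15) + (0)
Last nonzero remainder: −5z² + 10z + 15. Dividing through by −5 gives the monic gcd z² − 2z − 3.
Cancel z² − 2z − 3 from numerator and denominator to get the reduced form.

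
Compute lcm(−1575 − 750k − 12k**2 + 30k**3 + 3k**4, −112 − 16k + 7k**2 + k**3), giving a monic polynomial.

8400 + 4000k − 461k**2 − 410k**3 − 20k**4 + 10k**5 + k**6

By polynomial division,
  3k**4 + 30k**3 − 12k**2 − 750k − 1575 = (3k + 9)(k**3 + 7k**2 − 16k − 112) + (−27k**2 − 270k − 567)
  k**3 + 7k**2 − 16k − 112 = (−(1/27)k + 1/9)(−27k**2 − 270k − 567) + (−7k − 49)
  −27k**2 − 270k − 567 = ((27/7)k + 81/7)(−7k − 49) + (0)
Last nonzero remainder: −7k − 49. Dividing through by −7 gives the monic gcd k + 7.
Then lcm(f, g) = f·g / gcd(f, g); expanding and making the result monic gives the answer.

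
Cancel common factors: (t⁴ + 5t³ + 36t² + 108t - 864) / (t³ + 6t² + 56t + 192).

By polynomial division,
  t⁴ + 5t³ + 36t² + 108t - 864 = (t - 1)(t³ + 6t² + 56t + 192) + (-14t² - 28t - 672)
  t³ + 6t² + 56t + 192 = (-(1/14)t - 2/7)(-14t² - 28t - 672) + (0)
Last nonzero remainder: -14t² - 28t - 672. Dividing through by -14 gives the monic gcd t² + 2t + 48.
Cancel t² + 2t + 48 from numerator and denominator to get the reduced form.

(t² + 3t - 18)/(t + 4)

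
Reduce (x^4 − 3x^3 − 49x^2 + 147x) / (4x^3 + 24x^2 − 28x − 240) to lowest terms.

Euclidean algorithm in ℚ[x]:
  x^4 − 3x^3 − 49x^2 + 147x = ((1/4)x − 9/4)(4x^3 + 24x^2 − 28x − 240) + (12x^2 + 144x − 540)
  4x^3 + 24x^2 − 28x − 240 = ((1/3)x − 2)(12x^2 + 144x − 540) + (440x − 1320)
  12x^2 + 144x − 540 = ((3/110)x + 9/22)(440x − 1320) + (0)
Last nonzero remainder: 440x − 1320. Dividing through by 440 gives the monic gcd x − 3.
Cancel x − 3 from numerator and denominator to get the reduced form.

(x^3 − 49x)/(4x^2 + 36x + 80)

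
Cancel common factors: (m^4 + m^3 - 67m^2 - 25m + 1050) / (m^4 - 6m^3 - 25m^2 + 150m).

(m + 7)/(m)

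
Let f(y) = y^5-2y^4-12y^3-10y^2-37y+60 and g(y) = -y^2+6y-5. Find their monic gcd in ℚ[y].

y^2-6y+5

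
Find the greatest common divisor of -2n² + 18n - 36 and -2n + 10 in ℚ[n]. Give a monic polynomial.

1

Euclidean algorithm in ℚ[n]:
  -2n² + 18n - 36 = (n - 4)(-2n + 10) + (4)
  -2n + 10 = (-(1/2)n + 5/2)(4) + (0)
The last nonzero remainder is the constant 4, so the polynomials are coprime and gcd = 1.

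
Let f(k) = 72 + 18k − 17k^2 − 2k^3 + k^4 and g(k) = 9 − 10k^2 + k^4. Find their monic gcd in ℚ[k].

−9 + k^2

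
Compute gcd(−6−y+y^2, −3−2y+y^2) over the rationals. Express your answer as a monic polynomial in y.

−3+y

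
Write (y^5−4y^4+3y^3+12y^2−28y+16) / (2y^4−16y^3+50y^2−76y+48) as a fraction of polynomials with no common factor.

Repeated division with remainder:
  y^5−4y^4+3y^3+12y^2−28y+16 = ((1/2)y+2)(2y^4−16y^3+50y^2−76y+48) + (10y^3−50y^2+100y−80)
  2y^4−16y^3+50y^2−76y+48 = ((1/5)y−3/5)(10y^3−50y^2+100y−80) + (0)
Last nonzero remainder: 10y^3−50y^2+100y−80. Dividing through by 10 gives the monic gcd y^3−5y^2+10y−8.
Cancel y^3−5y^2+10y−8 from numerator and denominator to get the reduced form.

(y^2+y−2)/(2y−6)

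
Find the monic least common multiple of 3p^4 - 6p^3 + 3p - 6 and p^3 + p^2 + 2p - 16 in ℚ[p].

p^6 + p^5 + 2p^4 - 15p^3 + p^2 + 2p - 16

Apply the Euclidean algorithm:
  3p^4 - 6p^3 + 3p - 6 = (3p - 9)(p^3 + p^2 + 2p - 16) + (3p^2 + 69p - 150)
  p^3 + p^2 + 2p - 16 = ((1/3)p - 22/3)(3p^2 + 69p - 150) + (558p - 1116)
  3p^2 + 69p - 150 = ((1/186)p + 25/186)(558p - 1116) + (0)
Last nonzero remainder: 558p - 1116. Dividing through by 558 gives the monic gcd p - 2.
Then lcm(f, g) = f·g / gcd(f, g); expanding and making the result monic gives the answer.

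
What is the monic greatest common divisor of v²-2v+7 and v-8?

1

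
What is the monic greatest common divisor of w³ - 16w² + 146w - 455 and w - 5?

w - 5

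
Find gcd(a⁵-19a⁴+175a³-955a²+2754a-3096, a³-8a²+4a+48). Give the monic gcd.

a²-10a+24

Euclidean algorithm in ℚ[a]:
  a⁵-19a⁴+175a³-955a²+2754a-3096 = (a²-11a+83)(a³-8a²+4a+48) + (-295a²+2950a-7080)
  a³-8a²+4a+48 = (-(1/295)a-2/295)(-295a²+2950a-7080) + (0)
Last nonzero remainder: -295a²+2950a-7080. Dividing through by -295 gives the monic gcd a²-10a+24.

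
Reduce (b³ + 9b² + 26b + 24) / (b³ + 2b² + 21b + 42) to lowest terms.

Apply the Euclidean algorithm:
  b³ + 9b² + 26b + 24 = (b³ + 2b² + 21b + 42) + (7b² + 5b - 18)
  b³ + 2b² + 21b + 42 = ((1/7)b + 9/49)(7b² + 5b - 18) + ((1110/49)b + 2220/49)
  7b² + 5b - 18 = ((343/1110)b - 147/370)((1110/49)b + 2220/49) + (0)
Last nonzero remainder: (1110/49)b + 2220/49. Dividing through by 1110/49 gives the monic gcd b + 2.
Cancel b + 2 from numerator and denominator to get the reduced form.

(b² + 7b + 12)/(b² + 21)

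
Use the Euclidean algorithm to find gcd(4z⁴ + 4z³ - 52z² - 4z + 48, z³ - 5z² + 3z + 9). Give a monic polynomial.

z² - 2z - 3

Apply the Euclidean algorithm:
  4z⁴ + 4z³ - 52z² - 4z + 48 = (4z + 24)(z³ - 5z² + 3z + 9) + (56z² - 112z - 168)
  z³ - 5z² + 3z + 9 = ((1/56)z - 3/56)(56z² - 112z - 168) + (0)
Last nonzero remainder: 56z² - 112z - 168. Dividing through by 56 gives the monic gcd z² - 2z - 3.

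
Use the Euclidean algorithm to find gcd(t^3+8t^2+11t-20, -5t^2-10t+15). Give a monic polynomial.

t-1

By polynomial division,
  t^3+8t^2+11t-20 = (-(1/5)t-6/5)(-5t^2-10t+15) + (2t-2)
  -5t^2-10t+15 = (-(5/2)t-15/2)(2t-2) + (0)
Last nonzero remainder: 2t-2. Dividing through by 2 gives the monic gcd t-1.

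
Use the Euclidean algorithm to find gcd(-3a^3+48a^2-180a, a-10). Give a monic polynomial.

By polynomial division,
  -3a^3+48a^2-180a = (-3a^2+18a)(a-10) + (0)
The last nonzero remainder a-10 is already monic.

a-10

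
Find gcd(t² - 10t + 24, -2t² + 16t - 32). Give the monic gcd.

Euclidean algorithm in ℚ[t]:
  t² - 10t + 24 = (-1/2)(-2t² + 16t - 32) + (-2t + 8)
  -2t² + 16t - 32 = (t - 4)(-2t + 8) + (0)
Last nonzero remainder: -2t + 8. Dividing through by -2 gives the monic gcd t - 4.

t - 4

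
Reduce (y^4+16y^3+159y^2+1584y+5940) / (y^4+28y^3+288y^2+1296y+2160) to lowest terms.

By polynomial division,
  y^4+16y^3+159y^2+1584y+5940 = (y^4+28y^3+288y^2+1296y+2160) + (-12y^3-129y^2+288y+3780)
  y^4+28y^3+288y^2+1296y+2160 = (-(1/12)y-23/16)(-12y^3-129y^2+288y+3780) + ((2025/16)y^2+2025y+30375/4)
  -12y^3-129y^2+288y+3780 = (-(64/675)y+112/225)((2025/16)y^2+2025y+30375/4) + (0)
Last nonzero remainder: (2025/16)y^2+2025y+30375/4. Dividing through by 2025/16 gives the monic gcd y^2+16y+60.
Cancel y^2+16y+60 from numerator and denominator to get the reduced form.

(y^2+99)/(y^2+12y+36)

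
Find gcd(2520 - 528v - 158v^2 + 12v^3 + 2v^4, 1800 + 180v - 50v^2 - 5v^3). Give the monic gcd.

60 + 16v + v^2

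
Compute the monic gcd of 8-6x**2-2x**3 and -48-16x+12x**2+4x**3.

Euclidean algorithm in ℚ[x]:
  -2x**3-6x**2+8 = (-1/2)(4x**3+12x**2-16x-48) + (-8x-16)
  4x**3+12x**2-16x-48 = (-(1/2)x**2-(1/2)x+3)(-8x-16) + (0)
Last nonzero remainder: -8x-16. Dividing through by -8 gives the monic gcd x+2.

2+x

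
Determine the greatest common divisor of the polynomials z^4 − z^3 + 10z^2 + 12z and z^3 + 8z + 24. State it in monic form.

Euclidean algorithm in ℚ[z]:
  z^4 − z^3 + 10z^2 + 12z = (z − 1)(z^3 + 8z + 24) + (2z^2 − 4z + 24)
  z^3 + 8z + 24 = ((1/2)z + 1)(2z^2 − 4z + 24) + (0)
Last nonzero remainder: 2z^2 − 4z + 24. Dividing through by 2 gives the monic gcd z^2 − 2z + 12.

z^2 − 2z + 12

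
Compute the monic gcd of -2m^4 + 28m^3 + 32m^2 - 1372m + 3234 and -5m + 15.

m - 3

Repeated division with remainder:
  -2m^4 + 28m^3 + 32m^2 - 1372m + 3234 = ((2/5)m^3 - (22/5)m^2 - (98/5)m + 1078/5)(-5m + 15) + (0)
Last nonzero remainder: -5m + 15. Dividing through by -5 gives the monic gcd m - 3.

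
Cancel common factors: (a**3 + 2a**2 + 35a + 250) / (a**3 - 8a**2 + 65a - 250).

(a + 5)/(a - 5)

By polynomial division,
  a**3 + 2a**2 + 35a + 250 = (a**3 - 8a**2 + 65a - 250) + (10a**2 - 30a + 500)
  a**3 - 8a**2 + 65a - 250 = ((1/10)a - 1/2)(10a**2 - 30a + 500) + (0)
Last nonzero remainder: 10a**2 - 30a + 500. Dividing through by 10 gives the monic gcd a**2 - 3a + 50.
Cancel a**2 - 3a + 50 from numerator and denominator to get the reduced form.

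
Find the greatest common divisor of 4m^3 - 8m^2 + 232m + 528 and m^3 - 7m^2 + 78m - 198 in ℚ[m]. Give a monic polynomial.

m^2 - 4m + 66

By polynomial division,
  4m^3 - 8m^2 + 232m + 528 = (4)(m^3 - 7m^2 + 78m - 198) + (20m^2 - 80m + 1320)
  m^3 - 7m^2 + 78m - 198 = ((1/20)m - 3/20)(20m^2 - 80m + 1320) + (0)
Last nonzero remainder: 20m^2 - 80m + 1320. Dividing through by 20 gives the monic gcd m^2 - 4m + 66.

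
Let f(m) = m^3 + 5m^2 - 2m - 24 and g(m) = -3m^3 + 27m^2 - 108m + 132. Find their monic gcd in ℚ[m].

m - 2

Apply the Euclidean algorithm:
  m^3 + 5m^2 - 2m - 24 = (-1/3)(-3m^3 + 27m^2 - 108m + 132) + (14m^2 - 38m + 20)
  -3m^3 + 27m^2 - 108m + 132 = (-(3/14)m + 66/49)(14m^2 - 38m + 20) + (-(2574/49)m + 5148/49)
  14m^2 - 38m + 20 = (-(343/1287)m + 245/1287)(-(2574/49)m + 5148/49) + (0)
Last nonzero remainder: -(2574/49)m + 5148/49. Dividing through by -2574/49 gives the monic gcd m - 2.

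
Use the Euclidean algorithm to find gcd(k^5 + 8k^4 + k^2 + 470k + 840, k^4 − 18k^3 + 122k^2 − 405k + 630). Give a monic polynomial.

Euclidean algorithm in ℚ[k]:
  k^5 + 8k^4 + k^2 + 470k + 840 = (k + 26)(k^4 − 18k^3 + 122k^2 − 405k + 630) + (346k^3 − 2766k^2 + 10370k − 15540)
  k^4 − 18k^3 + 122k^2 − 405k + 630 = ((1/346)k − 1731/59858)(346k^3 − 2766k^2 + 10370k − 15540) + ((360360/29929)k^2 − (1801800/29929)k + 5405400/29929)
  346k^3 − 2766k^2 + 10370k − 15540 = ((5177717/180180)k − 1107373/12870)((360360/29929)k^2 − (1801800/29929)k + 5405400/29929) + (0)
Last nonzero remainder: (360360/29929)k^2 − (1801800/29929)k + 5405400/29929. Dividing through by 360360/29929 gives the monic gcd k^2 − 5k + 15.

k^2 − 5k + 15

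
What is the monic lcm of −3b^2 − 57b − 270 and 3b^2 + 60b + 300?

b^3 + 29b^2 + 280b + 900

Apply the Euclidean algorithm:
  −3b^2 − 57b − 270 = (−1)(3b^2 + 60b + 300) + (3b + 30)
  3b^2 + 60b + 300 = (b + 10)(3b + 30) + (0)
Last nonzero remainder: 3b + 30. Dividing through by 3 gives the monic gcd b + 10.
Then lcm(f, g) = f·g / gcd(f, g); expanding and making the result monic gives the answer.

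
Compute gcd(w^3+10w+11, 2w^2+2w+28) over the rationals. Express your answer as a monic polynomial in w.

1

Apply the Euclidean algorithm:
  w^3+10w+11 = ((1/2)w−1/2)(2w^2+2w+28) + (−3w+25)
  2w^2+2w+28 = (−(2/3)w−56/9)(−3w+25) + (1652/9)
  −3w+25 = (−(27/1652)w+225/1652)(1652/9) + (0)
The last nonzero remainder is the constant 1652/9, so the polynomials are coprime and gcd = 1.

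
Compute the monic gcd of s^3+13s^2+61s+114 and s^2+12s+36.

Euclidean algorithm in ℚ[s]:
  s^3+13s^2+61s+114 = (s+1)(s^2+12s+36) + (13s+78)
  s^2+12s+36 = ((1/13)s+6/13)(13s+78) + (0)
Last nonzero remainder: 13s+78. Dividing through by 13 gives the monic gcd s+6.

s+6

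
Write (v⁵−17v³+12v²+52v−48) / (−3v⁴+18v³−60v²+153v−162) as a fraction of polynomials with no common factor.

Apply the Euclidean algorithm:
  v⁵−17v³+12v²+52v−48 = (−(1/3)v−2)(−3v⁴+18v³−60v²+153v−162) + (−v³−57v²+304v−372)
  −3v⁴+18v³−60v²+153v−162 = (3v−189)(−v³−57v²+304v−372) + (−11745v²+58725v−70470)
  −v³−57v²+304v−372 = ((1/11745)v+62/11745)(−11745v²+58725v−70470) + (0)
Last nonzero remainder: −11745v²+58725v−70470. Dividing through by −11745 gives the monic gcd v²−5v+6.
Cancel v²−5v+6 from numerator and denominator to get the reduced form.

(−v³−5v²−2v+8)/(3v²−3v+27)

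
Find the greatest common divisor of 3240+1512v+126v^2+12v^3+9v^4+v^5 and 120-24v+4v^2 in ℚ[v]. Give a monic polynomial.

30-6v+v^2

Apply the Euclidean algorithm:
  v^5+9v^4+12v^3+126v^2+1512v+3240 = ((1/4)v^3+(15/4)v^2+18v+27)(4v^2-24v+120) + (0)
Last nonzero remainder: 4v^2-24v+120. Dividing through by 4 gives the monic gcd v^2-6v+30.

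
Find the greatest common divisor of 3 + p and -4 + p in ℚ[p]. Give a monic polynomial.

1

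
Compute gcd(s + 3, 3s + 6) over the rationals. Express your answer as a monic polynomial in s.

Repeated division with remainder:
  s + 3 = (1/3)(3s + 6) + (1)
  3s + 6 = (3s + 6)(1) + (0)
The last nonzero remainder is the constant 1, so the polynomials are coprime and gcd = 1.

1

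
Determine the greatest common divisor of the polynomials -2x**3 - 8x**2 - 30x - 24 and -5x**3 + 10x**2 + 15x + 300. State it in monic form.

x**2 + 3x + 12

Repeated division with remainder:
  -2x**3 - 8x**2 - 30x - 24 = (2/5)(-5x**3 + 10x**2 + 15x + 300) + (-12x**2 - 36x - 144)
  -5x**3 + 10x**2 + 15x + 300 = ((5/12)x - 25/12)(-12x**2 - 36x - 144) + (0)
Last nonzero remainder: -12x**2 - 36x - 144. Dividing through by -12 gives the monic gcd x**2 + 3x + 12.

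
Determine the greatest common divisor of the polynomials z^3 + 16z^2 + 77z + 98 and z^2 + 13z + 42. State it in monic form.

z + 7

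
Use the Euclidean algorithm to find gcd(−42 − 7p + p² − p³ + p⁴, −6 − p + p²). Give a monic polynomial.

Apply the Euclidean algorithm:
  p⁴ − p³ + p² − 7p − 42 = (p² + 7)(p² − p − 6) + (0)
The last nonzero remainder p² − p − 6 is already monic.

−6 − p + p²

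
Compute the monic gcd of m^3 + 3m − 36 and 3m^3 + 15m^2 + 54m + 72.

Euclidean algorithm in ℚ[m]:
  m^3 + 3m − 36 = (1/3)(3m^3 + 15m^2 + 54m + 72) + (−5m^2 − 15m − 60)
  3m^3 + 15m^2 + 54m + 72 = (−(3/5)m − 6/5)(−5m^2 − 15m − 60) + (0)
Last nonzero remainder: −5m^2 − 15m − 60. Dividing through by −5 gives the monic gcd m^2 + 3m + 12.

m^2 + 3m + 12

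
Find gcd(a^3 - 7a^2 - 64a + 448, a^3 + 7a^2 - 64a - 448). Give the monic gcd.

a^2 - 64

Euclidean algorithm in ℚ[a]:
  a^3 - 7a^2 - 64a + 448 = (a^3 + 7a^2 - 64a - 448) + (-14a^2 + 896)
  a^3 + 7a^2 - 64a - 448 = (-(1/14)a - 1/2)(-14a^2 + 896) + (0)
Last nonzero remainder: -14a^2 + 896. Dividing through by -14 gives the monic gcd a^2 - 64.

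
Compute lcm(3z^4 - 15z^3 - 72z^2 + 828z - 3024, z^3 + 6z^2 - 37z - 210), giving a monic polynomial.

Euclidean algorithm in ℚ[z]:
  3z^4 - 15z^3 - 72z^2 + 828z - 3024 = (3z - 33)(z^3 + 6z^2 - 37z - 210) + (237z^2 + 237z - 9954)
  z^3 + 6z^2 - 37z - 210 = ((1/237)z + 5/237)(237z^2 + 237z - 9954) + (0)
Last nonzero remainder: 237z^2 + 237z - 9954. Dividing through by 237 gives the monic gcd z^2 + z - 42.
Then lcm(f, g) = f·g / gcd(f, g); expanding and making the result monic gives the answer.

z^5 - 49z^3 + 156z^2 + 372z - 5040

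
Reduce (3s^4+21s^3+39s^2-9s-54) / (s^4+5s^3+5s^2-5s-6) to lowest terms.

Apply the Euclidean algorithm:
  3s^4+21s^3+39s^2-9s-54 = (3)(s^4+5s^3+5s^2-5s-6) + (6s^3+24s^2+6s-36)
  s^4+5s^3+5s^2-5s-6 = ((1/6)s+1/6)(6s^3+24s^2+6s-36) + (0)
Last nonzero remainder: 6s^3+24s^2+6s-36. Dividing through by 6 gives the monic gcd s^3+4s^2+s-6.
Cancel s^3+4s^2+s-6 from numerator and denominator to get the reduced form.

(3s+9)/(s+1)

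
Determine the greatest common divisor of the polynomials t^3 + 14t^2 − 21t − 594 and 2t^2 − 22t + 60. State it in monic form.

Repeated division with remainder:
  t^3 + 14t^2 − 21t − 594 = ((1/2)t + 25/2)(2t^2 − 22t + 60) + (224t − 1344)
  2t^2 − 22t + 60 = ((1/112)t − 5/112)(224t − 1344) + (0)
Last nonzero remainder: 224t − 1344. Dividing through by 224 gives the monic gcd t − 6.

t − 6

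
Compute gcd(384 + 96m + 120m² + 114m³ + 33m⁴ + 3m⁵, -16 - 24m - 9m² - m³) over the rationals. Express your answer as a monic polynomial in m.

Euclidean algorithm in ℚ[m]:
  3m⁵ + 33m⁴ + 114m³ + 120m² + 96m + 384 = (-3m² - 6m + 12)(-m³ - 9m² - 24m - 16) + (36m² + 288m + 576)
  -m³ - 9m² - 24m - 16 = (-(1/36)m - 1/36)(36m² + 288m + 576) + (0)
Last nonzero remainder: 36m² + 288m + 576. Dividing through by 36 gives the monic gcd m² + 8m + 16.

16 + 8m + m²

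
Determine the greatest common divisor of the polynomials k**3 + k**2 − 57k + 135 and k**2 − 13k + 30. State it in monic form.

k − 3

Apply the Euclidean algorithm:
  k**3 + k**2 − 57k + 135 = (k + 14)(k**2 − 13k + 30) + (95k − 285)
  k**2 − 13k + 30 = ((1/95)k − 2/19)(95k − 285) + (0)
Last nonzero remainder: 95k − 285. Dividing through by 95 gives the monic gcd k − 3.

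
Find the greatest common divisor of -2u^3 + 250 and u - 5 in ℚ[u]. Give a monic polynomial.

Repeated division with remainder:
  -2u^3 + 250 = (-2u^2 - 10u - 50)(u - 5) + (0)
The last nonzero remainder u - 5 is already monic.

u - 5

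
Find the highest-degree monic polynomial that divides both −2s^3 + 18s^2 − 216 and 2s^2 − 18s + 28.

Euclidean algorithm in ℚ[s]:
  −2s^3 + 18s^2 − 216 = (−s)(2s^2 − 18s + 28) + (28s − 216)
  2s^2 − 18s + 28 = ((1/14)s − 9/98)(28s − 216) + (400/49)
  28s − 216 = ((343/100)s − 1323/50)(400/49) + (0)
The last nonzero remainder is the constant 400/49, so the polynomials are coprime and gcd = 1.

1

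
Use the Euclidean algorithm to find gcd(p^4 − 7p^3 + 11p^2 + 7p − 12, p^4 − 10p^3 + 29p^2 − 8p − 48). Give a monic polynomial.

Apply the Euclidean algorithm:
  p^4 − 7p^3 + 11p^2 + 7p − 12 = (p^4 − 10p^3 + 29p^2 − 8p − 48) + (3p^3 − 18p^2 + 15p + 36)
  p^4 − 10p^3 + 29p^2 − 8p − 48 = ((1/3)p − 4/3)(3p^3 − 18p^2 + 15p + 36) + (0)
Last nonzero remainder: 3p^3 − 18p^2 + 15p + 36. Dividing through by 3 gives the monic gcd p^3 − 6p^2 + 5p + 12.

p^3 − 6p^2 + 5p + 12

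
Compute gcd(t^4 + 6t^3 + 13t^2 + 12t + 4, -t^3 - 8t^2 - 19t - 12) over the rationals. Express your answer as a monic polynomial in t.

Apply the Euclidean algorithm:
  t^4 + 6t^3 + 13t^2 + 12t + 4 = (-t + 2)(-t^3 - 8t^2 - 19t - 12) + (10t^2 + 38t + 28)
  -t^3 - 8t^2 - 19t - 12 = (-(1/10)t - 21/50)(10t^2 + 38t + 28) + (-(6/25)t - 6/25)
  10t^2 + 38t + 28 = (-(125/3)t - 350/3)(-(6/25)t - 6/25) + (0)
Last nonzero remainder: -(6/25)t - 6/25. Dividing through by -6/25 gives the monic gcd t + 1.

t + 1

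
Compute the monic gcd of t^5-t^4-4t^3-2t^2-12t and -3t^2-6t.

Euclidean algorithm in ℚ[t]:
  t^5-t^4-4t^3-2t^2-12t = (-(1/3)t^3+t^2-(2/3)t+2)(-3t^2-6t) + (0)
Last nonzero remainder: -3t^2-6t. Dividing through by -3 gives the monic gcd t^2+2t.

t^2+2t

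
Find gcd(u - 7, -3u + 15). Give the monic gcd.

Repeated division with remainder:
  u - 7 = (-1/3)(-3u + 15) + (-2)
  -3u + 15 = ((3/2)u - 15/2)(-2) + (0)
The last nonzero remainder is the constant -2, so the polynomials are coprime and gcd = 1.

1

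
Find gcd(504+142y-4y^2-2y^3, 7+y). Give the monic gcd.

7+y

Repeated division with remainder:
  -2y^3-4y^2+142y+504 = (-2y^2+10y+72)(y+7) + (0)
The last nonzero remainder y+7 is already monic.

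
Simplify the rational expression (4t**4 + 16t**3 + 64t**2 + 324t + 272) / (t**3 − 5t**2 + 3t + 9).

Euclidean algorithm in ℚ[t]:
  4t**4 + 16t**3 + 64t**2 + 324t + 272 = (4t + 36)(t**3 − 5t**2 + 3t + 9) + (232t**2 + 180t − 52)
  t**3 − 5t**2 + 3t + 9 = ((1/232)t − 335/13456)(232t**2 + 180t − 52) + ((25921/3364)t + 25921/3364)
  232t**2 + 180t − 52 = ((780448/25921)t − 174928/25921)((25921/3364)t + 25921/3364) + (0)
Last nonzero remainder: (25921/3364)t + 25921/3364. Dividing through by 25921/3364 gives the monic gcd t + 1.
Cancel t + 1 from numerator and denominator to get the reduced form.

(4t**3 + 12t**2 + 52t + 272)/(t**2 − 6t + 9)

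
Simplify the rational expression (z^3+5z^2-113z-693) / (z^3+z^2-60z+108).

(z^2-4z-77)/(z^2-8z+12)

Euclidean algorithm in ℚ[z]:
  z^3+5z^2-113z-693 = (z^3+z^2-60z+108) + (4z^2-53z-801)
  z^3+z^2-60z+108 = ((1/4)z+57/16)(4z^2-53z-801) + ((5265/16)z+47385/16)
  4z^2-53z-801 = ((64/5265)z-1424/5265)((5265/16)z+47385/16) + (0)
Last nonzero remainder: (5265/16)z+47385/16. Dividing through by 5265/16 gives the monic gcd z+9.
Cancel z+9 from numerator and denominator to get the reduced form.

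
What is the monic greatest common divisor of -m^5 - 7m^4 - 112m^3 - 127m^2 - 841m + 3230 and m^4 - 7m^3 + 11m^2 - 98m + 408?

m^2 + 3m + 17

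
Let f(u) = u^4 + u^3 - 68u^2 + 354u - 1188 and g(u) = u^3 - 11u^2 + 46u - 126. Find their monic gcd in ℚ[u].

u^2 - 4u + 18

Repeated division with remainder:
  u^4 + u^3 - 68u^2 + 354u - 1188 = (u + 12)(u^3 - 11u^2 + 46u - 126) + (18u^2 - 72u + 324)
  u^3 - 11u^2 + 46u - 126 = ((1/18)u - 7/18)(18u^2 - 72u + 324) + (0)
Last nonzero remainder: 18u^2 - 72u + 324. Dividing through by 18 gives the monic gcd u^2 - 4u + 18.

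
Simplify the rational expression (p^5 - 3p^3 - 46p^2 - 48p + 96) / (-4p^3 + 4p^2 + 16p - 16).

(-p^3 + p^2 + 48)/(4p - 8)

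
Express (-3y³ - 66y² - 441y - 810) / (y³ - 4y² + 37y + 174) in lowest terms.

Euclidean algorithm in ℚ[y]:
  -3y³ - 66y² - 441y - 810 = (-3)(y³ - 4y² + 37y + 174) + (-78y² - 330y - 288)
  y³ - 4y² + 37y + 174 = (-(1/78)y + 107/1014)(-78y² - 330y - 288) + ((11514/169)y + 34542/169)
  -78y² - 330y - 288 = (-(2197/1919)y - 2704/1919)((11514/169)y + 34542/169) + (0)
Last nonzero remainder: (11514/169)y + 34542/169. Dividing through by 11514/169 gives the monic gcd y + 3.
Cancel y + 3 from numerator and denominator to get the reduced form.

(-3y² - 57y - 270)/(y² - 7y + 58)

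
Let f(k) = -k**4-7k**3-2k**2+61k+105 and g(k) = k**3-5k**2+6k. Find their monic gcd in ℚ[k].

Repeated division with remainder:
  -k**4-7k**3-2k**2+61k+105 = (-k-12)(k**3-5k**2+6k) + (-56k**2+133k+105)
  k**3-5k**2+6k = (-(1/56)k+3/64)(-56k**2+133k+105) + ((105/64)k-315/64)
  -56k**2+133k+105 = (-(512/15)k-64/3)((105/64)k-315/64) + (0)
Last nonzero remainder: (105/64)k-315/64. Dividing through by 105/64 gives the monic gcd k-3.

k-3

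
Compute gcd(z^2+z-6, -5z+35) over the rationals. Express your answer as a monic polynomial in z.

1

Apply the Euclidean algorithm:
  z^2+z-6 = (-(1/5)z-8/5)(-5z+35) + (50)
  -5z+35 = (-(1/10)z+7/10)(50) + (0)
The last nonzero remainder is the constant 50, so the polynomials are coprime and gcd = 1.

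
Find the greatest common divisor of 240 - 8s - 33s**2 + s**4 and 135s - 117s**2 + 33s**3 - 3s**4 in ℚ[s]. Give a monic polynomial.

By polynomial division,
  s**4 - 33s**2 - 8s + 240 = (-1/3)(-3s**4 + 33s**3 - 117s**2 + 135s) + (11s**3 - 72s**2 + 37s + 240)
  -3s**4 + 33s**3 - 117s**2 + 135s = (-(3/11)s + 147/121)(11s**3 - 72s**2 + 37s + 240) + (-(2352/121)s**2 + (18816/121)s - 35280/121)
  11s**3 - 72s**2 + 37s + 240 = (-(1331/2352)s - 121/147)(-(2352/121)s**2 + (18816/121)s - 35280/121) + (0)
Last nonzero remainder: -(2352/121)s**2 + (18816/121)s - 35280/121. Dividing through by -2352/121 gives the monic gcd s**2 - 8s + 15.

15 - 8s + s**2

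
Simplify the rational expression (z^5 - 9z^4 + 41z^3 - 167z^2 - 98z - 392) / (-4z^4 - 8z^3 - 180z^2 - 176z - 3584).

(-z^3 + 6z^2 + 5z + 14)/(4z^2 + 20z + 128)

Apply the Euclidean algorithm:
  z^5 - 9z^4 + 41z^3 - 167z^2 - 98z - 392 = (-(1/4)z + 11/4)(-4z^4 - 8z^3 - 180z^2 - 176z - 3584) + (18z^3 + 284z^2 - 510z + 9464)
  -4z^4 - 8z^3 - 180z^2 - 176z - 3584 = (-(2/9)z + 248/81)(18z^3 + 284z^2 - 510z + 9464) + (-(94192/81)z^2 + (94192/27)z - 2637376/81)
  18z^3 + 284z^2 - 510z + 9464 = (-(729/47096)z - 13689/47096)(-(94192/81)z^2 + (94192/27)z - 2637376/81) + (0)
Last nonzero remainder: -(94192/81)z^2 + (94192/27)z - 2637376/81. Dividing through by -94192/81 gives the monic gcd z^2 - 3z + 28.
Cancel z^2 - 3z + 28 from numerator and denominator to get the reduced form.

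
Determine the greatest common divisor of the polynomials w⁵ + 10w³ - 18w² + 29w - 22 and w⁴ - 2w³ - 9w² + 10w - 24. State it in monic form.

Repeated division with remainder:
  w⁵ + 10w³ - 18w² + 29w - 22 = (w + 2)(w⁴ - 2w³ - 9w² + 10w - 24) + (23w³ - 10w² + 33w + 26)
  w⁴ - 2w³ - 9w² + 10w - 24 = ((1/23)w - 36/529)(23w³ - 10w² + 33w + 26) + (-(5880/529)w² + (5880/529)w - 11760/529)
  23w³ - 10w² + 33w + 26 = (-(12167/5880)w - 6877/5880)(-(5880/529)w² + (5880/529)w - 11760/529) + (0)
Last nonzero remainder: -(5880/529)w² + (5880/529)w - 11760/529. Dividing through by -5880/529 gives the monic gcd w² - w + 2.

w² - w + 2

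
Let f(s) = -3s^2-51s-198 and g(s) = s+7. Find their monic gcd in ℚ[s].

1

Euclidean algorithm in ℚ[s]:
  -3s^2-51s-198 = (-3s-30)(s+7) + (12)
  s+7 = ((1/12)s+7/12)(12) + (0)
The last nonzero remainder is the constant 12, so the polynomials are coprime and gcd = 1.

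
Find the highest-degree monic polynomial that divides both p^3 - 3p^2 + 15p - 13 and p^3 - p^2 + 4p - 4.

p - 1

Euclidean algorithm in ℚ[p]:
  p^3 - 3p^2 + 15p - 13 = (p^3 - p^2 + 4p - 4) + (-2p^2 + 11p - 9)
  p^3 - p^2 + 4p - 4 = (-(1/2)p - 9/4)(-2p^2 + 11p - 9) + ((97/4)p - 97/4)
  -2p^2 + 11p - 9 = (-(8/97)p + 36/97)((97/4)p - 97/4) + (0)
Last nonzero remainder: (97/4)p - 97/4. Dividing through by 97/4 gives the monic gcd p - 1.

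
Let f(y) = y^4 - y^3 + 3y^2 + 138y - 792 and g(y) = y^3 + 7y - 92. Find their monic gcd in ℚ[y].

y - 4

Euclidean algorithm in ℚ[y]:
  y^4 - y^3 + 3y^2 + 138y - 792 = (y - 1)(y^3 + 7y - 92) + (-4y^2 + 237y - 884)
  y^3 + 7y - 92 = (-(1/4)y - 237/16)(-4y^2 + 237y - 884) + ((52745/16)y - 52745/4)
  -4y^2 + 237y - 884 = (-(64/52745)y + 3536/52745)((52745/16)y - 52745/4) + (0)
Last nonzero remainder: (52745/16)y - 52745/4. Dividing through by 52745/16 gives the monic gcd y - 4.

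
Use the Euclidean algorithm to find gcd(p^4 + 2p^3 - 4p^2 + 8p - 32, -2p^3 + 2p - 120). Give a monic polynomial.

Euclidean algorithm in ℚ[p]:
  p^4 + 2p^3 - 4p^2 + 8p - 32 = (-(1/2)p - 1)(-2p^3 + 2p - 120) + (-3p^2 - 50p - 152)
  -2p^3 + 2p - 120 = ((2/3)p - 100/9)(-3p^2 - 50p - 152) + (-(4070/9)p - 16280/9)
  -3p^2 - 50p - 152 = ((27/4070)p + 171/2035)(-(4070/9)p - 16280/9) + (0)
Last nonzero remainder: -(4070/9)p - 16280/9. Dividing through by -4070/9 gives the monic gcd p + 4.

p + 4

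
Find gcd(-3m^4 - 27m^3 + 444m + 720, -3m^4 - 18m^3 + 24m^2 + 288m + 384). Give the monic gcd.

m^2 - 2m - 8

Euclidean algorithm in ℚ[m]:
  -3m^4 - 27m^3 + 444m + 720 = (-3m^4 - 18m^3 + 24m^2 + 288m + 384) + (-9m^3 - 24m^2 + 156m + 336)
  -3m^4 - 18m^3 + 24m^2 + 288m + 384 = ((1/3)m + 10/9)(-9m^3 - 24m^2 + 156m + 336) + (-(4/3)m^2 + (8/3)m + 32/3)
  -9m^3 - 24m^2 + 156m + 336 = ((27/4)m + 63/2)(-(4/3)m^2 + (8/3)m + 32/3) + (0)
Last nonzero remainder: -(4/3)m^2 + (8/3)m + 32/3. Dividing through by -4/3 gives the monic gcd m^2 - 2m - 8.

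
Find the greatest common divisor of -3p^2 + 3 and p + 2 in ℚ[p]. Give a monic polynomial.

1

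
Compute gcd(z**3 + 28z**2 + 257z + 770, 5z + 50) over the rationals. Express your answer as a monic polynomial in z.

Repeated division with remainder:
  z**3 + 28z**2 + 257z + 770 = ((1/5)z**2 + (18/5)z + 77/5)(5z + 50) + (0)
Last nonzero remainder: 5z + 50. Dividing through by 5 gives the monic gcd z + 10.

z + 10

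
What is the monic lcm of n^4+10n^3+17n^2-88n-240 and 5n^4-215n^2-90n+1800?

By polynomial division,
  n^4+10n^3+17n^2-88n-240 = (1/5)(5n^4-215n^2-90n+1800) + (10n^3+60n^2-70n-600)
  5n^4-215n^2-90n+1800 = ((1/2)n-3)(10n^3+60n^2-70n-600) + (0)
Last nonzero remainder: 10n^3+60n^2-70n-600. Dividing through by 10 gives the monic gcd n^3+6n^2-7n-60.
Then lcm(f, g) = f·g / gcd(f, g); expanding and making the result monic gives the answer.

n^5+4n^4-43n^3-190n^2+288n+1440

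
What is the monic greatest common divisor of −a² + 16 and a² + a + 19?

1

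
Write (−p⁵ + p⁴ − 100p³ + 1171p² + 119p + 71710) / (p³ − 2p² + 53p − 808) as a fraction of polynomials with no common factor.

(−p³ + 7p² − 41p + 710)/(p − 8)

Repeated division with remainder:
  −p⁵ + p⁴ − 100p³ + 1171p² + 119p + 71710 = (−p² − p − 49)(p³ − 2p² + 53p − 808) + (318p² + 1908p + 32118)
  p³ − 2p² + 53p − 808 = ((1/318)p − 4/159)(318p² + 1908p + 32118) + (0)
Last nonzero remainder: 318p² + 1908p + 32118. Dividing through by 318 gives the monic gcd p² + 6p + 101.
Cancel p² + 6p + 101 from numerator and denominator to get the reduced form.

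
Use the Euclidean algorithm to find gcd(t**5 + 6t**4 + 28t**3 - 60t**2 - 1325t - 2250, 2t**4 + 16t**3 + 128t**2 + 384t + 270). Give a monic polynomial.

By polynomial division,
  t**5 + 6t**4 + 28t**3 - 60t**2 - 1325t - 2250 = ((1/2)t - 1)(2t**4 + 16t**3 + 128t**2 + 384t + 270) + (-20t**3 - 124t**2 - 1076t - 1980)
  2t**4 + 16t**3 + 128t**2 + 384t + 270 = (-(1/10)t - 9/50)(-20t**3 - 124t**2 - 1076t - 1980) + (-(48/25)t**2 - (192/25)t - 432/5)
  -20t**3 - 124t**2 - 1076t - 1980 = ((125/12)t + 275/12)(-(48/25)t**2 - (192/25)t - 432/5) + (0)
Last nonzero remainder: -(48/25)t**2 - (192/25)t - 432/5. Dividing through by -48/25 gives the monic gcd t**2 + 4t + 45.

t**2 + 4t + 45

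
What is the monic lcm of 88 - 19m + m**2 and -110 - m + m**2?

Apply the Euclidean algorithm:
  m**2 - 19m + 88 = (m**2 - m - 110) + (-18m + 198)
  m**2 - m - 110 = (-(1/18)m - 5/9)(-18m + 198) + (0)
Last nonzero remainder: -18m + 198. Dividing through by -18 gives the monic gcd m - 11.
Then lcm(f, g) = f·g / gcd(f, g); expanding and making the result monic gives the answer.

880 - 102m - 9m**2 + m**3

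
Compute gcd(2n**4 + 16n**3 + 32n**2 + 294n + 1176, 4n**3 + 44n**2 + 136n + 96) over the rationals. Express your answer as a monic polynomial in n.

n + 4

By polynomial division,
  2n**4 + 16n**3 + 32n**2 + 294n + 1176 = ((1/2)n - 3/2)(4n**3 + 44n**2 + 136n + 96) + (30n**2 + 450n + 1320)
  4n**3 + 44n**2 + 136n + 96 = ((2/15)n - 8/15)(30n**2 + 450n + 1320) + (200n + 800)
  30n**2 + 450n + 1320 = ((3/20)n + 33/20)(200n + 800) + (0)
Last nonzero remainder: 200n + 800. Dividing through by 200 gives the monic gcd n + 4.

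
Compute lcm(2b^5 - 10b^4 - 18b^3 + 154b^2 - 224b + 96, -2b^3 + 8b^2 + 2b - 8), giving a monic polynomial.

b^6 - 4b^5 - 14b^4 + 68b^3 - 35b^2 - 64b + 48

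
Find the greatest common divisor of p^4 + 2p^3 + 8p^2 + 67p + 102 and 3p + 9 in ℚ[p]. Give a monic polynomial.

By polynomial division,
  p^4 + 2p^3 + 8p^2 + 67p + 102 = ((1/3)p^3 - (1/3)p^2 + (11/3)p + 34/3)(3p + 9) + (0)
Last nonzero remainder: 3p + 9. Dividing through by 3 gives the monic gcd p + 3.

p + 3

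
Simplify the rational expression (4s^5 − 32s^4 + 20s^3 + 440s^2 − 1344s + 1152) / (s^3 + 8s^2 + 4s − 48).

(4s^3 − 40s^2 + 132s − 144)/(s + 6)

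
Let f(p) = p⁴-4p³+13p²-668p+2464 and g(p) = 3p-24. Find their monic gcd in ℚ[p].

Repeated division with remainder:
  p⁴-4p³+13p²-668p+2464 = ((1/3)p³+(4/3)p²+15p-308/3)(3p-24) + (0)
Last nonzero remainder: 3p-24. Dividing through by 3 gives the monic gcd p-8.

p-8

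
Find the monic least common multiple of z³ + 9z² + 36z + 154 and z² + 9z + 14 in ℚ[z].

Euclidean algorithm in ℚ[z]:
  z³ + 9z² + 36z + 154 = (z)(z² + 9z + 14) + (22z + 154)
  z² + 9z + 14 = ((1/22)z + 1/11)(22z + 154) + (0)
Last nonzero remainder: 22z + 154. Dividing through by 22 gives the monic gcd z + 7.
Then lcm(f, g) = f·g / gcd(f, g); expanding and making the result monic gives the answer.

z⁴ + 11z³ + 54z² + 226z + 308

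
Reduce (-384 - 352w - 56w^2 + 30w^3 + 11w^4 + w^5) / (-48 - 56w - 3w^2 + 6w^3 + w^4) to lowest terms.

(8 + 6w + w^2)/(1 + w)

Euclidean algorithm in ℚ[w]:
  w^5 + 11w^4 + 30w^3 - 56w^2 - 352w - 384 = (w + 5)(w^4 + 6w^3 - 3w^2 - 56w - 48) + (3w^3 + 15w^2 - 24w - 144)
  w^4 + 6w^3 - 3w^2 - 56w - 48 = ((1/3)w + 1/3)(3w^3 + 15w^2 - 24w - 144) + (0)
Last nonzero remainder: 3w^3 + 15w^2 - 24w - 144. Dividing through by 3 gives the monic gcd w^3 + 5w^2 - 8w - 48.
Cancel w^3 + 5w^2 - 8w - 48 from numerator and denominator to get the reduced form.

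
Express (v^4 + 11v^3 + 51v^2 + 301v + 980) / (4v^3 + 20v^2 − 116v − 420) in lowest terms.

(v^3 + 4v^2 + 23v + 140)/(4v^2 − 8v − 60)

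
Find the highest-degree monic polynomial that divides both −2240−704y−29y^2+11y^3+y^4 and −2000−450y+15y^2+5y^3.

8+y

Euclidean algorithm in ℚ[y]:
  y^4+11y^3−29y^2−704y−2240 = ((1/5)y+8/5)(5y^3+15y^2−450y−2000) + (37y^2+416y+960)
  5y^3+15y^2−450y−2000 = ((5/37)y−1525/1369)(37y^2+416y+960) + (−(159250/1369)y−1274000/1369)
  37y^2+416y+960 = (−(50653/159250)y−16428/15925)(−(159250/1369)y−1274000/1369) + (0)
Last nonzero remainder: −(159250/1369)y−1274000/1369. Dividing through by −159250/1369 gives the monic gcd y+8.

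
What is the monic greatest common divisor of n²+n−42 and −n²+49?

Apply the Euclidean algorithm:
  n²+n−42 = (−1)(−n²+49) + (n+7)
  −n²+49 = (−n+7)(n+7) + (0)
The last nonzero remainder n+7 is already monic.

n+7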